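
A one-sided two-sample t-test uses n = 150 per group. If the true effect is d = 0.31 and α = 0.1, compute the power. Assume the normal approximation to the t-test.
Power ≈ 0.92

Power calculation (two-sample t-test, normal approximation):
z_β = d · √(n/2) - z_α
z_β = 0.31 · √(150/2) - 1.282
z_β = 0.31 · 8.660 - 1.282
z_β = 1.403

Power = Φ(z_β) = Φ(1.403) ≈ 0.920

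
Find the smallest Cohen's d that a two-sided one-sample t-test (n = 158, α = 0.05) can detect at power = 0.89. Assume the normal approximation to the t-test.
d ≈ 0.25

Minimum detectable effect (one-sample t-test, normal approximation):
d = (z_{α/2} + z_β) / √n
d = (1.960 + 1.227) / √158
d = 3.186 / 12.570
d ≈ 0.25

By Cohen's convention (0.2 small / 0.5 medium / 0.8 large): small effect.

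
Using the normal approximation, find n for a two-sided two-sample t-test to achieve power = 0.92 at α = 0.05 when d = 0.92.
n = 27 per group

Sample size formula (two-sample t-test, normal approximation):
n = 2 · ((z_{α/2} + z_β) / d)²

z_{α/2} = 1.960 (for α = 0.05, two-sided)
z_β = 1.405 (for power = 0.92)
d = 0.92

n = 2 · ((1.960 + 1.405) / 0.92)²
n = 2 · (3.658)²
n ≈ 26.76
Round up to the next whole number: n = 27 per group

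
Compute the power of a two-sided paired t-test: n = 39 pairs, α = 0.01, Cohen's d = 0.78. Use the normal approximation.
Power ≈ 0.99

Power calculation (paired t-test, normal approximation):
z_β = d · √n - z_{α/2}
z_β = 0.78 · √39 - 2.576
z_β = 0.78 · 6.245 - 2.576
z_β = 2.295

Power = Φ(z_β) = Φ(2.295) ≈ 0.989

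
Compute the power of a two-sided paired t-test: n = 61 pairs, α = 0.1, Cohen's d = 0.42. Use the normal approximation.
Power ≈ 0.95

Power calculation (paired t-test, normal approximation):
z_β = d · √n - z_{α/2}
z_β = 0.42 · √61 - 1.645
z_β = 0.42 · 7.810 - 1.645
z_β = 1.635

Power = Φ(z_β) = Φ(1.635) ≈ 0.949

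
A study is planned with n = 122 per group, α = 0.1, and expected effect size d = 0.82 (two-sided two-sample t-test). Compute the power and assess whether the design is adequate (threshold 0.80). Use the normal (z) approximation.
Power ≈ 1.00; the study is adequately powered (power ≥ 0.80)

Power calculation (two-sample t-test, normal approximation):
z_β = d · √(n/2) - z_{α/2}
z_β = 0.82 · √(122/2) - 1.645
z_β = 0.82 · 7.810 - 1.645
z_β = 4.760

Power = Φ(z_β) = Φ(4.760) ≈ 1.000

Effect size d = 0.82 is large by Cohen's convention (0.2/0.5/0.8).

Threshold: power ≥ 0.80 is conventionally adequate.
Power ≈ 1.00 → the study is adequately powered (power ≥ 0.80).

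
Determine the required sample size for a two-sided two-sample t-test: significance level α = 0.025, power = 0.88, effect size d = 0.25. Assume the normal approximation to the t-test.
n = 374 per group

Sample size formula (two-sample t-test, normal approximation):
n = 2 · ((z_{α/2} + z_β) / d)²

z_{α/2} = 2.241 (for α = 0.025, two-sided)
z_β = 1.175 (for power = 0.88)
d = 0.25

n = 2 · ((2.241 + 1.175) / 0.25)²
n = 2 · (13.664)²
n ≈ 373.41
Round up to the next whole number: n = 374 per group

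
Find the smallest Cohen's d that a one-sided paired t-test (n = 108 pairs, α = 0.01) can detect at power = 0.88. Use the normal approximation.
d ≈ 0.34

Minimum detectable effect (paired t-test, normal approximation):
d = (z_α + z_β) / √n
d = (2.326 + 1.175) / √108
d = 3.501 / 10.392
d ≈ 0.34

By Cohen's convention (0.2 small / 0.5 medium / 0.8 large): small effect.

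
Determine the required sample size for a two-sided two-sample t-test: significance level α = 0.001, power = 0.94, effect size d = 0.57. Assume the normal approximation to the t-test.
n = 145 per group

Sample size formula (two-sample t-test, normal approximation):
n = 2 · ((z_{α/2} + z_β) / d)²

z_{α/2} = 3.291 (for α = 0.001, two-sided)
z_β = 1.555 (for power = 0.94)
d = 0.57

n = 2 · ((3.291 + 1.555) / 0.57)²
n = 2 · (8.502)²
n ≈ 144.57
Round up to the next whole number: n = 145 per group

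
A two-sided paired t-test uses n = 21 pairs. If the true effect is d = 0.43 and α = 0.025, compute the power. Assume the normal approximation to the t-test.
Power ≈ 0.39

Power calculation (paired t-test, normal approximation):
z_β = d · √n - z_{α/2}
z_β = 0.43 · √21 - 2.241
z_β = 0.43 · 4.583 - 2.241
z_β = -0.271

Power = Φ(z_β) = Φ(-0.271) ≈ 0.393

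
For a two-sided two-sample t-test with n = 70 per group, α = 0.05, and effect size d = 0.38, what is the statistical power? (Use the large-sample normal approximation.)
Power ≈ 0.61

Power calculation (two-sample t-test, normal approximation):
z_β = d · √(n/2) - z_{α/2}
z_β = 0.38 · √(70/2) - 1.960
z_β = 0.38 · 5.916 - 1.960
z_β = 0.288

Power = Φ(z_β) = Φ(0.288) ≈ 0.613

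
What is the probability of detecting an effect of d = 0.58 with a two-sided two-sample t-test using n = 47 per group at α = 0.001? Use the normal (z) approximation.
Power ≈ 0.32

Power calculation (two-sample t-test, normal approximation):
z_β = d · √(n/2) - z_{α/2}
z_β = 0.58 · √(47/2) - 3.291
z_β = 0.58 · 4.848 - 3.291
z_β = -0.479

Power = Φ(z_β) = Φ(-0.479) ≈ 0.316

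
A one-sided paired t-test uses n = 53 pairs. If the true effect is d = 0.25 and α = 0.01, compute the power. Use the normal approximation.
Power ≈ 0.31

Power calculation (paired t-test, normal approximation):
z_β = d · √n - z_α
z_β = 0.25 · √53 - 2.326
z_β = 0.25 · 7.280 - 2.326
z_β = -0.506

Power = Φ(z_β) = Φ(-0.506) ≈ 0.306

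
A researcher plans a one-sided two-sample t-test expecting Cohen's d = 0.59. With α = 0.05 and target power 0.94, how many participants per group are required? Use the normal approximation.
n = 59 per group

Sample size formula (two-sample t-test, normal approximation):
n = 2 · ((z_α + z_β) / d)²

z_α = 1.645 (for α = 0.05, one-sided)
z_β = 1.555 (for power = 0.94)
d = 0.59

n = 2 · ((1.645 + 1.555) / 0.59)²
n = 2 · (5.424)²
n ≈ 58.84
Round up to the next whole number: n = 59 per group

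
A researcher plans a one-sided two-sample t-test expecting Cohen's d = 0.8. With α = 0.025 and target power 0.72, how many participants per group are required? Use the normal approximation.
n = 21 per group

Sample size formula (two-sample t-test, normal approximation):
n = 2 · ((z_α + z_β) / d)²

z_α = 1.960 (for α = 0.025, one-sided)
z_β = 0.583 (for power = 0.72)
d = 0.8

n = 2 · ((1.960 + 0.583) / 0.8)²
n = 2 · (3.179)²
n ≈ 20.21
Round up to the next whole number: n = 21 per group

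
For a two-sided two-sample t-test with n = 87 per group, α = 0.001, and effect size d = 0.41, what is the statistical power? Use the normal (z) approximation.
Power ≈ 0.28

Power calculation (two-sample t-test, normal approximation):
z_β = d · √(n/2) - z_{α/2}
z_β = 0.41 · √(87/2) - 3.291
z_β = 0.41 · 6.595 - 3.291
z_β = -0.586

Power = Φ(z_β) = Φ(-0.586) ≈ 0.279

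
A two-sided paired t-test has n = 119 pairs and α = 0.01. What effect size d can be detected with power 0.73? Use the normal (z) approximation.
d ≈ 0.29

Minimum detectable effect (paired t-test, normal approximation):
d = (z_{α/2} + z_β) / √n
d = (2.576 + 0.613) / √119
d = 3.189 / 10.909
d ≈ 0.29

By Cohen's convention (0.2 small / 0.5 medium / 0.8 large): small effect.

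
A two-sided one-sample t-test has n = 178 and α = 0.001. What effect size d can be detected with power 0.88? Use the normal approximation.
d ≈ 0.33

Minimum detectable effect (one-sample t-test, normal approximation):
d = (z_{α/2} + z_β) / √n
d = (3.291 + 1.175) / √178
d = 4.466 / 13.342
d ≈ 0.33

By Cohen's convention (0.2 small / 0.5 medium / 0.8 large): small effect.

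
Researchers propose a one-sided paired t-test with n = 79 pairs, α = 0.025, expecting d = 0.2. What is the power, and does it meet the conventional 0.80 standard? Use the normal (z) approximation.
Power ≈ 0.43; the study is underpowered (power < 0.80)

Power calculation (paired t-test, normal approximation):
z_β = d · √n - z_α
z_β = 0.2 · √79 - 1.960
z_β = 0.2 · 8.888 - 1.960
z_β = -0.182

Power = Φ(z_β) = Φ(-0.182) ≈ 0.428

Effect size d = 0.2 is small by Cohen's convention (0.2/0.5/0.8).

Threshold: power ≥ 0.80 is conventionally adequate.
Power ≈ 0.43 → the study is underpowered (power < 0.80).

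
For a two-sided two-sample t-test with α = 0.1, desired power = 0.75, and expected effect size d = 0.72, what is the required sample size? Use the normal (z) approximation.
n = 21 per group

Sample size formula (two-sample t-test, normal approximation):
n = 2 · ((z_{α/2} + z_β) / d)²

z_{α/2} = 1.645 (for α = 0.1, two-sided)
z_β = 0.674 (for power = 0.75)
d = 0.72

n = 2 · ((1.645 + 0.674) / 0.72)²
n = 2 · (3.221)²
n ≈ 20.75
Round up to the next whole number: n = 21 per group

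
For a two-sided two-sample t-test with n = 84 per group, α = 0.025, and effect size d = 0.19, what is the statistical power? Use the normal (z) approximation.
Power ≈ 0.16

Power calculation (two-sample t-test, normal approximation):
z_β = d · √(n/2) - z_{α/2}
z_β = 0.19 · √(84/2) - 2.241
z_β = 0.19 · 6.481 - 2.241
z_β = -1.010

Power = Φ(z_β) = Φ(-1.010) ≈ 0.156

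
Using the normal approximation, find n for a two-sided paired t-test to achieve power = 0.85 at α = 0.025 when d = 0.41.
n = 64 pairs

Sample size formula (paired t-test, normal approximation):
n = ((z_{α/2} + z_β) / d)²

z_{α/2} = 2.241 (for α = 0.025, two-sided)
z_β = 1.036 (for power = 0.85)
d = 0.41

n = ((2.241 + 1.036) / 0.41)²
n = (7.993)²
n ≈ 63.89
Round up to the next whole number: n = 64 pairs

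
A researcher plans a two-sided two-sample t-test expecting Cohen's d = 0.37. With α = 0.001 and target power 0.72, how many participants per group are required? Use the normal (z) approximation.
n = 220 per group

Sample size formula (two-sample t-test, normal approximation):
n = 2 · ((z_{α/2} + z_β) / d)²

z_{α/2} = 3.291 (for α = 0.001, two-sided)
z_β = 0.583 (for power = 0.72)
d = 0.37

n = 2 · ((3.291 + 0.583) / 0.37)²
n = 2 · (10.470)²
n ≈ 219.24
Round up to the next whole number: n = 220 per group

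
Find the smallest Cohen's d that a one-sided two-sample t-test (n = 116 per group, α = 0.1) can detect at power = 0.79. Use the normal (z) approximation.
d ≈ 0.27

Minimum detectable effect (two-sample t-test, normal approximation):
d = (z_α + z_β) / √(n/2)
d = (1.282 + 0.806) / √(116/2)
d = 2.088 / 7.616
d ≈ 0.27

By Cohen's convention (0.2 small / 0.5 medium / 0.8 large): small effect.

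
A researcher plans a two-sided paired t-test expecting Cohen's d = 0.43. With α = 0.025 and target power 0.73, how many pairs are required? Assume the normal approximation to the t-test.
n = 45 pairs

Sample size formula (paired t-test, normal approximation):
n = ((z_{α/2} + z_β) / d)²

z_{α/2} = 2.241 (for α = 0.025, two-sided)
z_β = 0.613 (for power = 0.73)
d = 0.43

n = ((2.241 + 0.613) / 0.43)²
n = (6.637)²
n ≈ 44.05
Round up to the next whole number: n = 45 pairs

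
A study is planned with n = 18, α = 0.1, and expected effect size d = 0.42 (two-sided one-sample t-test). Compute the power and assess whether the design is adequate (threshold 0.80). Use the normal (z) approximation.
Power ≈ 0.55; the study is underpowered (power < 0.80)

Power calculation (one-sample t-test, normal approximation):
z_β = d · √n - z_{α/2}
z_β = 0.42 · √18 - 1.645
z_β = 0.42 · 4.243 - 1.645
z_β = 0.137

Power = Φ(z_β) = Φ(0.137) ≈ 0.555

Effect size d = 0.42 is small by Cohen's convention (0.2/0.5/0.8).

Threshold: power ≥ 0.80 is conventionally adequate.
Power ≈ 0.55 → the study is underpowered (power < 0.80).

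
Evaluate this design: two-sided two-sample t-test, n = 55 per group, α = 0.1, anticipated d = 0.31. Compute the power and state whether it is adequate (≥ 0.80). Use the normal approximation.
Power ≈ 0.49; the study is underpowered (power < 0.80)

Power calculation (two-sample t-test, normal approximation):
z_β = d · √(n/2) - z_{α/2}
z_β = 0.31 · √(55/2) - 1.645
z_β = 0.31 · 5.244 - 1.645
z_β = -0.019

Power = Φ(z_β) = Φ(-0.019) ≈ 0.492

Effect size d = 0.31 is small by Cohen's convention (0.2/0.5/0.8).

Threshold: power ≥ 0.80 is conventionally adequate.
Power ≈ 0.49 → the study is underpowered (power < 0.80).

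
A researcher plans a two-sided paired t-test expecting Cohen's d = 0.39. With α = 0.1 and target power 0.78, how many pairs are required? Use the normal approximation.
n = 39 pairs

Sample size formula (paired t-test, normal approximation):
n = ((z_{α/2} + z_β) / d)²

z_{α/2} = 1.645 (for α = 0.1, two-sided)
z_β = 0.772 (for power = 0.78)
d = 0.39

n = ((1.645 + 0.772) / 0.39)²
n = (6.197)²
n ≈ 38.40
Round up to the next whole number: n = 39 pairs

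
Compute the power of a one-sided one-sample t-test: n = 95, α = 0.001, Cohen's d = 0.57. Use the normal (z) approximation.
Power ≈ 0.99

Power calculation (one-sample t-test, normal approximation):
z_β = d · √n - z_α
z_β = 0.57 · √95 - 3.090
z_β = 0.57 · 9.747 - 3.090
z_β = 2.465

Power = Φ(z_β) = Φ(2.465) ≈ 0.993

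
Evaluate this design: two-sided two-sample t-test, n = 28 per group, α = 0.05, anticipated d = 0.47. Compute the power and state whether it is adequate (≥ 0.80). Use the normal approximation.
Power ≈ 0.42; the study is underpowered (power < 0.80)

Power calculation (two-sample t-test, normal approximation):
z_β = d · √(n/2) - z_{α/2}
z_β = 0.47 · √(28/2) - 1.960
z_β = 0.47 · 3.742 - 1.960
z_β = -0.201

Power = Φ(z_β) = Φ(-0.201) ≈ 0.420

Effect size d = 0.47 is small by Cohen's convention (0.2/0.5/0.8).

Threshold: power ≥ 0.80 is conventionally adequate.
Power ≈ 0.42 → the study is underpowered (power < 0.80).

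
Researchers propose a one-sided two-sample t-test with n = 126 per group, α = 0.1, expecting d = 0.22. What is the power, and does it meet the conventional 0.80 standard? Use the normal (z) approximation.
Power ≈ 0.68; the study is underpowered (power < 0.80)

Power calculation (two-sample t-test, normal approximation):
z_β = d · √(n/2) - z_α
z_β = 0.22 · √(126/2) - 1.282
z_β = 0.22 · 7.937 - 1.282
z_β = 0.465

Power = Φ(z_β) = Φ(0.465) ≈ 0.679

Effect size d = 0.22 is small by Cohen's convention (0.2/0.5/0.8).

Threshold: power ≥ 0.80 is conventionally adequate.
Power ≈ 0.68 → the study is underpowered (power < 0.80).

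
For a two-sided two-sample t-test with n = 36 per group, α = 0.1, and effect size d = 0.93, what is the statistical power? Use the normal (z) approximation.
Power ≈ 0.99

Power calculation (two-sample t-test, normal approximation):
z_β = d · √(n/2) - z_{α/2}
z_β = 0.93 · √(36/2) - 1.645
z_β = 0.93 · 4.243 - 1.645
z_β = 2.301

Power = Φ(z_β) = Φ(2.301) ≈ 0.989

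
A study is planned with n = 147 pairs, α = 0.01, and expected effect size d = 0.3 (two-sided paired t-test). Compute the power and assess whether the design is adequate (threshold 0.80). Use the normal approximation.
Power ≈ 0.86; the study is adequately powered (power ≥ 0.80)

Power calculation (paired t-test, normal approximation):
z_β = d · √n - z_{α/2}
z_β = 0.3 · √147 - 2.576
z_β = 0.3 · 12.124 - 2.576
z_β = 1.061

Power = Φ(z_β) = Φ(1.061) ≈ 0.856

Effect size d = 0.3 is small by Cohen's convention (0.2/0.5/0.8).

Threshold: power ≥ 0.80 is conventionally adequate.
Power ≈ 0.86 → the study is adequately powered (power ≥ 0.80).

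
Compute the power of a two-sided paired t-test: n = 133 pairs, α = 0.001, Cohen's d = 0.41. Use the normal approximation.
Power ≈ 0.92

Power calculation (paired t-test, normal approximation):
z_β = d · √n - z_{α/2}
z_β = 0.41 · √133 - 3.291
z_β = 0.41 · 11.533 - 3.291
z_β = 1.438

Power = Φ(z_β) = Φ(1.438) ≈ 0.925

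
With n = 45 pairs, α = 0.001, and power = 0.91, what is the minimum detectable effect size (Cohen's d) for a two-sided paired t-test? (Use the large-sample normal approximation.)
d ≈ 0.69

Minimum detectable effect (paired t-test, normal approximation):
d = (z_{α/2} + z_β) / √n
d = (3.291 + 1.341) / √45
d = 4.631 / 6.708
d ≈ 0.69

By Cohen's convention (0.2 small / 0.5 medium / 0.8 large): medium effect.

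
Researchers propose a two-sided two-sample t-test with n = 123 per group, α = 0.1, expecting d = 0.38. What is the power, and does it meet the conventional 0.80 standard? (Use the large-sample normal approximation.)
Power ≈ 0.91; the study is adequately powered (power ≥ 0.80)

Power calculation (two-sample t-test, normal approximation):
z_β = d · √(n/2) - z_{α/2}
z_β = 0.38 · √(123/2) - 1.645
z_β = 0.38 · 7.842 - 1.645
z_β = 1.335

Power = Φ(z_β) = Φ(1.335) ≈ 0.909

Effect size d = 0.38 is small by Cohen's convention (0.2/0.5/0.8).

Threshold: power ≥ 0.80 is conventionally adequate.
Power ≈ 0.91 → the study is adequately powered (power ≥ 0.80).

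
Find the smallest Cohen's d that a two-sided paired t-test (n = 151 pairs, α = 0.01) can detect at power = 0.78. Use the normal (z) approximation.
d ≈ 0.27

Minimum detectable effect (paired t-test, normal approximation):
d = (z_{α/2} + z_β) / √n
d = (2.576 + 0.772) / √151
d = 3.348 / 12.288
d ≈ 0.27

By Cohen's convention (0.2 small / 0.5 medium / 0.8 large): small effect.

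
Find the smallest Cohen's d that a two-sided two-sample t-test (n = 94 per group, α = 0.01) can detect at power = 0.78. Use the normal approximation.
d ≈ 0.49

Minimum detectable effect (two-sample t-test, normal approximation):
d = (z_{α/2} + z_β) / √(n/2)
d = (2.576 + 0.772) / √(94/2)
d = 3.348 / 6.856
d ≈ 0.49

By Cohen's convention (0.2 small / 0.5 medium / 0.8 large): small effect.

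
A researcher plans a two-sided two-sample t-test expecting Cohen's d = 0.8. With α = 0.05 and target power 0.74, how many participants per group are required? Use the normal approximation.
n = 22 per group

Sample size formula (two-sample t-test, normal approximation):
n = 2 · ((z_{α/2} + z_β) / d)²

z_{α/2} = 1.960 (for α = 0.05, two-sided)
z_β = 0.643 (for power = 0.74)
d = 0.8

n = 2 · ((1.960 + 0.643) / 0.8)²
n = 2 · (3.254)²
n ≈ 21.18
Round up to the next whole number: n = 22 per group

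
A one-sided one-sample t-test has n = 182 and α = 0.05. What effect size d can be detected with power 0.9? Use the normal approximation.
d ≈ 0.22

Minimum detectable effect (one-sample t-test, normal approximation):
d = (z_α + z_β) / √n
d = (1.645 + 1.282) / √182
d = 2.926 / 13.491
d ≈ 0.22

By Cohen's convention (0.2 small / 0.5 medium / 0.8 large): small effect.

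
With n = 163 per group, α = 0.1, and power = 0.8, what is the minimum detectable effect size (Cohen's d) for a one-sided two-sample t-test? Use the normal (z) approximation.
d ≈ 0.24

Minimum detectable effect (two-sample t-test, normal approximation):
d = (z_α + z_β) / √(n/2)
d = (1.282 + 0.842) / √(163/2)
d = 2.123 / 9.028
d ≈ 0.24

By Cohen's convention (0.2 small / 0.5 medium / 0.8 large): small effect.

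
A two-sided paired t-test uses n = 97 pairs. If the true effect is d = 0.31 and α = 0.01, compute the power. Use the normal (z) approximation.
Power ≈ 0.68

Power calculation (paired t-test, normal approximation):
z_β = d · √n - z_{α/2}
z_β = 0.31 · √97 - 2.576
z_β = 0.31 · 9.849 - 2.576
z_β = 0.477

Power = Φ(z_β) = Φ(0.477) ≈ 0.683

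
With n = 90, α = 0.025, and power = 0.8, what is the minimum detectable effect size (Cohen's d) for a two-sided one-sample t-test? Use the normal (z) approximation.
d ≈ 0.32

Minimum detectable effect (one-sample t-test, normal approximation):
d = (z_{α/2} + z_β) / √n
d = (2.241 + 0.842) / √90
d = 3.083 / 9.487
d ≈ 0.32

By Cohen's convention (0.2 small / 0.5 medium / 0.8 large): small effect.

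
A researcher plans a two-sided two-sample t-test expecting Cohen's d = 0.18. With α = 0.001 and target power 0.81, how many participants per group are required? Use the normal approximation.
n = 1073 per group

Sample size formula (two-sample t-test, normal approximation):
n = 2 · ((z_{α/2} + z_β) / d)²

z_{α/2} = 3.291 (for α = 0.001, two-sided)
z_β = 0.878 (for power = 0.81)
d = 0.18

n = 2 · ((3.291 + 0.878) / 0.18)²
n = 2 · (23.161)²
n ≈ 1072.86
Round up to the next whole number: n = 1073 per group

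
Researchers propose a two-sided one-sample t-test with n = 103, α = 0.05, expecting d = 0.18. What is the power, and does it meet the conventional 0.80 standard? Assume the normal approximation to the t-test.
Power ≈ 0.45; the study is underpowered (power < 0.80)

Power calculation (one-sample t-test, normal approximation):
z_β = d · √n - z_{α/2}
z_β = 0.18 · √103 - 1.960
z_β = 0.18 · 10.149 - 1.960
z_β = -0.133

Power = Φ(z_β) = Φ(-0.133) ≈ 0.447

Effect size d = 0.18 is very small by Cohen's convention (0.2/0.5/0.8).

Threshold: power ≥ 0.80 is conventionally adequate.
Power ≈ 0.45 → the study is underpowered (power < 0.80).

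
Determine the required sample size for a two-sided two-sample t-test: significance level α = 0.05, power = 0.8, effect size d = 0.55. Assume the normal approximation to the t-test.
n = 52 per group

Sample size formula (two-sample t-test, normal approximation):
n = 2 · ((z_{α/2} + z_β) / d)²

z_{α/2} = 1.960 (for α = 0.05, two-sided)
z_β = 0.842 (for power = 0.8)
d = 0.55

n = 2 · ((1.960 + 0.842) / 0.55)²
n = 2 · (5.095)²
n ≈ 51.92
Round up to the next whole number: n = 52 per group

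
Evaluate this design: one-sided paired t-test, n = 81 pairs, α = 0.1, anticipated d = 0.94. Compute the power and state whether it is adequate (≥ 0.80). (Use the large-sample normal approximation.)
Power ≈ 1.00; the study is adequately powered (power ≥ 0.80)

Power calculation (paired t-test, normal approximation):
z_β = d · √n - z_α
z_β = 0.94 · √81 - 1.282
z_β = 0.94 · 9.000 - 1.282
z_β = 7.178

Power = Φ(z_β) = Φ(7.178) ≈ 1.000

Effect size d = 0.94 is large by Cohen's convention (0.2/0.5/0.8).

Threshold: power ≥ 0.80 is conventionally adequate.
Power ≈ 1.00 → the study is adequately powered (power ≥ 0.80).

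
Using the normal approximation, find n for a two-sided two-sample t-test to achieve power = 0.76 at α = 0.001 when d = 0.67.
n = 72 per group

Sample size formula (two-sample t-test, normal approximation):
n = 2 · ((z_{α/2} + z_β) / d)²

z_{α/2} = 3.291 (for α = 0.001, two-sided)
z_β = 0.706 (for power = 0.76)
d = 0.67

n = 2 · ((3.291 + 0.706) / 0.67)²
n = 2 · (5.966)²
n ≈ 71.19
Round up to the next whole number: n = 72 per group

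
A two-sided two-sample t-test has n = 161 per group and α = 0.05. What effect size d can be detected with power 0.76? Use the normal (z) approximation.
d ≈ 0.30

Minimum detectable effect (two-sample t-test, normal approximation):
d = (z_{α/2} + z_β) / √(n/2)
d = (1.960 + 0.706) / √(161/2)
d = 2.666 / 8.972
d ≈ 0.30

By Cohen's convention (0.2 small / 0.5 medium / 0.8 large): small effect.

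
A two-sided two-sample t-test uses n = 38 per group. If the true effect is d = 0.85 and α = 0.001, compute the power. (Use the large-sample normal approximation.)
Power ≈ 0.66

Power calculation (two-sample t-test, normal approximation):
z_β = d · √(n/2) - z_{α/2}
z_β = 0.85 · √(38/2) - 3.291
z_β = 0.85 · 4.359 - 3.291
z_β = 0.415

Power = Φ(z_β) = Φ(0.415) ≈ 0.661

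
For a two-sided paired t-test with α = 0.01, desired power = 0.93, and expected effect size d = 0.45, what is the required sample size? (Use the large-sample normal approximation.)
n = 82 pairs

Sample size formula (paired t-test, normal approximation):
n = ((z_{α/2} + z_β) / d)²

z_{α/2} = 2.576 (for α = 0.01, two-sided)
z_β = 1.476 (for power = 0.93)
d = 0.45

n = ((2.576 + 1.476) / 0.45)²
n = (9.004)²
n ≈ 81.07
Round up to the next whole number: n = 82 pairs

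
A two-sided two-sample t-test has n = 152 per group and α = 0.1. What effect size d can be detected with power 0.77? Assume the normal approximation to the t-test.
d ≈ 0.27

Minimum detectable effect (two-sample t-test, normal approximation):
d = (z_{α/2} + z_β) / √(n/2)
d = (1.645 + 0.739) / √(152/2)
d = 2.384 / 8.718
d ≈ 0.27

By Cohen's convention (0.2 small / 0.5 medium / 0.8 large): small effect.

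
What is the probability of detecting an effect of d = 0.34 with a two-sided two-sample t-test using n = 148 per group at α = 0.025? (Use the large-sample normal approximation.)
Power ≈ 0.75

Power calculation (two-sample t-test, normal approximation):
z_β = d · √(n/2) - z_{α/2}
z_β = 0.34 · √(148/2) - 2.241
z_β = 0.34 · 8.602 - 2.241
z_β = 0.683

Power = Φ(z_β) = Φ(0.683) ≈ 0.753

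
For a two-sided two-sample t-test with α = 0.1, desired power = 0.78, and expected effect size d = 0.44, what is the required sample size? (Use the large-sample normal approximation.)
n = 61 per group

Sample size formula (two-sample t-test, normal approximation):
n = 2 · ((z_{α/2} + z_β) / d)²

z_{α/2} = 1.645 (for α = 0.1, two-sided)
z_β = 0.772 (for power = 0.78)
d = 0.44

n = 2 · ((1.645 + 0.772) / 0.44)²
n = 2 · (5.493)²
n ≈ 60.35
Round up to the next whole number: n = 61 per group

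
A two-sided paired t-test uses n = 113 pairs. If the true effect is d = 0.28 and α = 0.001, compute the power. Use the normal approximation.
Power ≈ 0.38

Power calculation (paired t-test, normal approximation):
z_β = d · √n - z_{α/2}
z_β = 0.28 · √113 - 3.291
z_β = 0.28 · 10.630 - 3.291
z_β = -0.314

Power = Φ(z_β) = Φ(-0.314) ≈ 0.377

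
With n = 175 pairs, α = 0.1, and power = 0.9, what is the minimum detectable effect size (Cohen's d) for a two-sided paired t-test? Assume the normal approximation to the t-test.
d ≈ 0.22

Minimum detectable effect (paired t-test, normal approximation):
d = (z_{α/2} + z_β) / √n
d = (1.645 + 1.282) / √175
d = 2.926 / 13.229
d ≈ 0.22

By Cohen's convention (0.2 small / 0.5 medium / 0.8 large): small effect.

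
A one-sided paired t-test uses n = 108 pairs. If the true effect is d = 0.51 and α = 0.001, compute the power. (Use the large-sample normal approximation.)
Power ≈ 0.99

Power calculation (paired t-test, normal approximation):
z_β = d · √n - z_α
z_β = 0.51 · √108 - 3.090
z_β = 0.51 · 10.392 - 3.090
z_β = 2.210

Power = Φ(z_β) = Φ(2.210) ≈ 0.986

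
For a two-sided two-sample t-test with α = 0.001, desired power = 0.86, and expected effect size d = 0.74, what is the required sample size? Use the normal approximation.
n = 70 per group

Sample size formula (two-sample t-test, normal approximation):
n = 2 · ((z_{α/2} + z_β) / d)²

z_{α/2} = 3.291 (for α = 0.001, two-sided)
z_β = 1.080 (for power = 0.86)
d = 0.74

n = 2 · ((3.291 + 1.080) / 0.74)²
n = 2 · (5.907)²
n ≈ 69.79
Round up to the next whole number: n = 70 per group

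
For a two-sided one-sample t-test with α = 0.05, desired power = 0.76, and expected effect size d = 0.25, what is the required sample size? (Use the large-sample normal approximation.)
n = 114

Sample size formula (one-sample t-test, normal approximation):
n = ((z_{α/2} + z_β) / d)²

z_{α/2} = 1.960 (for α = 0.05, two-sided)
z_β = 0.706 (for power = 0.76)
d = 0.25

n = ((1.960 + 0.706) / 0.25)²
n = (10.664)²
n ≈ 113.72
Round up to the next whole number: n = 114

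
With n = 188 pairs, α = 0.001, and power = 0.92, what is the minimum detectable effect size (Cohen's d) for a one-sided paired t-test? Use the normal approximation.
d ≈ 0.33

Minimum detectable effect (paired t-test, normal approximation):
d = (z_α + z_β) / √n
d = (3.090 + 1.405) / √188
d = 4.495 / 13.711
d ≈ 0.33

By Cohen's convention (0.2 small / 0.5 medium / 0.8 large): small effect.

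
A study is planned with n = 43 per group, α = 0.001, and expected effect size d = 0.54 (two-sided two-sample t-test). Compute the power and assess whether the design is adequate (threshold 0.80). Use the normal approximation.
Power ≈ 0.22; the study is underpowered (power < 0.80)

Power calculation (two-sample t-test, normal approximation):
z_β = d · √(n/2) - z_{α/2}
z_β = 0.54 · √(43/2) - 3.291
z_β = 0.54 · 4.637 - 3.291
z_β = -0.787

Power = Φ(z_β) = Φ(-0.787) ≈ 0.216

Effect size d = 0.54 is medium by Cohen's convention (0.2/0.5/0.8).

Threshold: power ≥ 0.80 is conventionally adequate.
Power ≈ 0.22 → the study is underpowered (power < 0.80).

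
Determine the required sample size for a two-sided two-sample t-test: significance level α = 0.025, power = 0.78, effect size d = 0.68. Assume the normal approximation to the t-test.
n = 40 per group

Sample size formula (two-sample t-test, normal approximation):
n = 2 · ((z_{α/2} + z_β) / d)²

z_{α/2} = 2.241 (for α = 0.025, two-sided)
z_β = 0.772 (for power = 0.78)
d = 0.68

n = 2 · ((2.241 + 0.772) / 0.68)²
n = 2 · (4.431)²
n ≈ 39.27
Round up to the next whole number: n = 40 per group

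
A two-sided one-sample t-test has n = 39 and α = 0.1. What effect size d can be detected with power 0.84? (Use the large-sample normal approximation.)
d ≈ 0.42

Minimum detectable effect (one-sample t-test, normal approximation):
d = (z_{α/2} + z_β) / √n
d = (1.645 + 0.994) / √39
d = 2.639 / 6.245
d ≈ 0.42

By Cohen's convention (0.2 small / 0.5 medium / 0.8 large): small effect.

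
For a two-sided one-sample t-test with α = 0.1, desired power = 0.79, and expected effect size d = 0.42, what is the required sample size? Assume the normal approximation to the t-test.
n = 35

Sample size formula (one-sample t-test, normal approximation):
n = ((z_{α/2} + z_β) / d)²

z_{α/2} = 1.645 (for α = 0.1, two-sided)
z_β = 0.806 (for power = 0.79)
d = 0.42

n = ((1.645 + 0.806) / 0.42)²
n = (5.836)²
n ≈ 34.06
Round up to the next whole number: n = 35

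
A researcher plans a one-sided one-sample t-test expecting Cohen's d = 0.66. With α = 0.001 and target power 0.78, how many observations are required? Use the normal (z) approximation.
n = 35

Sample size formula (one-sample t-test, normal approximation):
n = ((z_α + z_β) / d)²

z_α = 3.090 (for α = 0.001, one-sided)
z_β = 0.772 (for power = 0.78)
d = 0.66

n = ((3.090 + 0.772) / 0.66)²
n = (5.852)²
n ≈ 34.25
Round up to the next whole number: n = 35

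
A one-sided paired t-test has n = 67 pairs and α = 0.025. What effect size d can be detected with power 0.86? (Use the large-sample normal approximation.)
d ≈ 0.37

Minimum detectable effect (paired t-test, normal approximation):
d = (z_α + z_β) / √n
d = (1.960 + 1.080) / √67
d = 3.040 / 8.185
d ≈ 0.37

By Cohen's convention (0.2 small / 0.5 medium / 0.8 large): small effect.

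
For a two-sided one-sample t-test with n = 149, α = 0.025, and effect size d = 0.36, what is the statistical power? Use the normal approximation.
Power ≈ 0.98

Power calculation (one-sample t-test, normal approximation):
z_β = d · √n - z_{α/2}
z_β = 0.36 · √149 - 2.241
z_β = 0.36 · 12.207 - 2.241
z_β = 2.153

Power = Φ(z_β) = Φ(2.153) ≈ 0.984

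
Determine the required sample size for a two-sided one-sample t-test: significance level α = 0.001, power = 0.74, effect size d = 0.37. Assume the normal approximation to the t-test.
n = 114

Sample size formula (one-sample t-test, normal approximation):
n = ((z_{α/2} + z_β) / d)²

z_{α/2} = 3.291 (for α = 0.001, two-sided)
z_β = 0.643 (for power = 0.74)
d = 0.37

n = ((3.291 + 0.643) / 0.37)²
n = (10.632)²
n ≈ 113.04
Round up to the next whole number: n = 114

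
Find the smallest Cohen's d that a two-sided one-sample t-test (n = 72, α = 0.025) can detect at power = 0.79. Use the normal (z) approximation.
d ≈ 0.36

Minimum detectable effect (one-sample t-test, normal approximation):
d = (z_{α/2} + z_β) / √n
d = (2.241 + 0.806) / √72
d = 3.048 / 8.485
d ≈ 0.36

By Cohen's convention (0.2 small / 0.5 medium / 0.8 large): small effect.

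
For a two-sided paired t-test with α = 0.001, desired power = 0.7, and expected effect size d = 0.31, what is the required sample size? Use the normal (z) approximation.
n = 152 pairs

Sample size formula (paired t-test, normal approximation):
n = ((z_{α/2} + z_β) / d)²

z_{α/2} = 3.291 (for α = 0.001, two-sided)
z_β = 0.524 (for power = 0.7)
d = 0.31

n = ((3.291 + 0.524) / 0.31)²
n = (12.306)²
n ≈ 151.44
Round up to the next whole number: n = 152 pairs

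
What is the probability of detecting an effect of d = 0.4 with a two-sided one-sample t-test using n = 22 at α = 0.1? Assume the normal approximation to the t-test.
Power ≈ 0.59

Power calculation (one-sample t-test, normal approximation):
z_β = d · √n - z_{α/2}
z_β = 0.4 · √22 - 1.645
z_β = 0.4 · 4.690 - 1.645
z_β = 0.231

Power = Φ(z_β) = Φ(0.231) ≈ 0.591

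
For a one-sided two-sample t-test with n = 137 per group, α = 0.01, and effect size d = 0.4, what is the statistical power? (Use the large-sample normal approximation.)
Power ≈ 0.84

Power calculation (two-sample t-test, normal approximation):
z_β = d · √(n/2) - z_α
z_β = 0.4 · √(137/2) - 2.326
z_β = 0.4 · 8.276 - 2.326
z_β = 0.984

Power = Φ(z_β) = Φ(0.984) ≈ 0.838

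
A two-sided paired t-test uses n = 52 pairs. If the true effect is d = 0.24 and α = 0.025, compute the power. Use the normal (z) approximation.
Power ≈ 0.30

Power calculation (paired t-test, normal approximation):
z_β = d · √n - z_{α/2}
z_β = 0.24 · √52 - 2.241
z_β = 0.24 · 7.211 - 2.241
z_β = -0.511

Power = Φ(z_β) = Φ(-0.511) ≈ 0.305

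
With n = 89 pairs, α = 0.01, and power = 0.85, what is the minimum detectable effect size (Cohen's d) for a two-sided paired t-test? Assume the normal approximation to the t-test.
d ≈ 0.38

Minimum detectable effect (paired t-test, normal approximation):
d = (z_{α/2} + z_β) / √n
d = (2.576 + 1.036) / √89
d = 3.612 / 9.434
d ≈ 0.38

By Cohen's convention (0.2 small / 0.5 medium / 0.8 large): small effect.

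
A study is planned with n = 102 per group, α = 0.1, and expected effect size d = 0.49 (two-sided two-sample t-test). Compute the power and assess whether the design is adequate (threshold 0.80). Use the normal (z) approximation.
Power ≈ 0.97; the study is adequately powered (power ≥ 0.80)

Power calculation (two-sample t-test, normal approximation):
z_β = d · √(n/2) - z_{α/2}
z_β = 0.49 · √(102/2) - 1.645
z_β = 0.49 · 7.141 - 1.645
z_β = 1.854

Power = Φ(z_β) = Φ(1.854) ≈ 0.968

Effect size d = 0.49 is small by Cohen's convention (0.2/0.5/0.8).

Threshold: power ≥ 0.80 is conventionally adequate.
Power ≈ 0.97 → the study is adequately powered (power ≥ 0.80).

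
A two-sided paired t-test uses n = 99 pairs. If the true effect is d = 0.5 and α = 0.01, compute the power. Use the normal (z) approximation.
Power ≈ 0.99

Power calculation (paired t-test, normal approximation):
z_β = d · √n - z_{α/2}
z_β = 0.5 · √99 - 2.576
z_β = 0.5 · 9.950 - 2.576
z_β = 2.399

Power = Φ(z_β) = Φ(2.399) ≈ 0.992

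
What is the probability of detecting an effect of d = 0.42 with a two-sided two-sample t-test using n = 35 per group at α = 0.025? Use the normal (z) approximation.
Power ≈ 0.31

Power calculation (two-sample t-test, normal approximation):
z_β = d · √(n/2) - z_{α/2}
z_β = 0.42 · √(35/2) - 2.241
z_β = 0.42 · 4.183 - 2.241
z_β = -0.484

Power = Φ(z_β) = Φ(-0.484) ≈ 0.314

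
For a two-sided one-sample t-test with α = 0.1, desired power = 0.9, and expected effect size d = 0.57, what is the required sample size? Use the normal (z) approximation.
n = 27

Sample size formula (one-sample t-test, normal approximation):
n = ((z_{α/2} + z_β) / d)²

z_{α/2} = 1.645 (for α = 0.1, two-sided)
z_β = 1.282 (for power = 0.9)
d = 0.57

n = ((1.645 + 1.282) / 0.57)²
n = (5.135)²
n ≈ 26.37
Round up to the next whole number: n = 27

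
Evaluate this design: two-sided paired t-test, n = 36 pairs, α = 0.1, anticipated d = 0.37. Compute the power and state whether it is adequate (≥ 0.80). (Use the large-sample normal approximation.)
Power ≈ 0.72; the study is underpowered (power < 0.80)

Power calculation (paired t-test, normal approximation):
z_β = d · √n - z_{α/2}
z_β = 0.37 · √36 - 1.645
z_β = 0.37 · 6.000 - 1.645
z_β = 0.575

Power = Φ(z_β) = Φ(0.575) ≈ 0.717

Effect size d = 0.37 is small by Cohen's convention (0.2/0.5/0.8).

Threshold: power ≥ 0.80 is conventionally adequate.
Power ≈ 0.72 → the study is underpowered (power < 0.80).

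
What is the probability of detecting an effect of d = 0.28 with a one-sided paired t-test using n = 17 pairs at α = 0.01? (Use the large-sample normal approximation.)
Power ≈ 0.12

Power calculation (paired t-test, normal approximation):
z_β = d · √n - z_α
z_β = 0.28 · √17 - 2.326
z_β = 0.28 · 4.123 - 2.326
z_β = -1.172

Power = Φ(z_β) = Φ(-1.172) ≈ 0.121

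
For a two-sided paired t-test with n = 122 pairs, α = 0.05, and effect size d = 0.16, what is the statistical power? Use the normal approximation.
Power ≈ 0.42

Power calculation (paired t-test, normal approximation):
z_β = d · √n - z_{α/2}
z_β = 0.16 · √122 - 1.960
z_β = 0.16 · 11.045 - 1.960
z_β = -0.193

Power = Φ(z_β) = Φ(-0.193) ≈ 0.424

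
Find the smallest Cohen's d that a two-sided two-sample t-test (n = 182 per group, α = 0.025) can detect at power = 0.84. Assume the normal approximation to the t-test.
d ≈ 0.34

Minimum detectable effect (two-sample t-test, normal approximation):
d = (z_{α/2} + z_β) / √(n/2)
d = (2.241 + 0.994) / √(182/2)
d = 3.236 / 9.539
d ≈ 0.34

By Cohen's convention (0.2 small / 0.5 medium / 0.8 large): small effect.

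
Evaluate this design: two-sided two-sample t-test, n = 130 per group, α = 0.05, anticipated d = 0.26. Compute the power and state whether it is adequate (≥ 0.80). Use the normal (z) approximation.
Power ≈ 0.55; the study is underpowered (power < 0.80)

Power calculation (two-sample t-test, normal approximation):
z_β = d · √(n/2) - z_{α/2}
z_β = 0.26 · √(130/2) - 1.960
z_β = 0.26 · 8.062 - 1.960
z_β = 0.136

Power = Φ(z_β) = Φ(0.136) ≈ 0.554

Effect size d = 0.26 is small by Cohen's convention (0.2/0.5/0.8).

Threshold: power ≥ 0.80 is conventionally adequate.
Power ≈ 0.55 → the study is underpowered (power < 0.80).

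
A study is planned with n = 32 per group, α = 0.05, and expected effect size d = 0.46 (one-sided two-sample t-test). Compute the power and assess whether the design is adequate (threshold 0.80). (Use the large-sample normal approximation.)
Power ≈ 0.58; the study is underpowered (power < 0.80)

Power calculation (two-sample t-test, normal approximation):
z_β = d · √(n/2) - z_α
z_β = 0.46 · √(32/2) - 1.645
z_β = 0.46 · 4.000 - 1.645
z_β = 0.195

Power = Φ(z_β) = Φ(0.195) ≈ 0.577

Effect size d = 0.46 is small by Cohen's convention (0.2/0.5/0.8).

Threshold: power ≥ 0.80 is conventionally adequate.
Power ≈ 0.58 → the study is underpowered (power < 0.80).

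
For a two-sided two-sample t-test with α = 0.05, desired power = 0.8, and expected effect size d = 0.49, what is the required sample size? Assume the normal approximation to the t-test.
n = 66 per group

Sample size formula (two-sample t-test, normal approximation):
n = 2 · ((z_{α/2} + z_β) / d)²

z_{α/2} = 1.960 (for α = 0.05, two-sided)
z_β = 0.842 (for power = 0.8)
d = 0.49

n = 2 · ((1.960 + 0.842) / 0.49)²
n = 2 · (5.718)²
n ≈ 65.39
Round up to the next whole number: n = 66 per group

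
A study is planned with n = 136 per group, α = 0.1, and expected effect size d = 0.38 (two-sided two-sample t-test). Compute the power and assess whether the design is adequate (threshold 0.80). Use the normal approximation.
Power ≈ 0.93; the study is adequately powered (power ≥ 0.80)

Power calculation (two-sample t-test, normal approximation):
z_β = d · √(n/2) - z_{α/2}
z_β = 0.38 · √(136/2) - 1.645
z_β = 0.38 · 8.246 - 1.645
z_β = 1.489

Power = Φ(z_β) = Φ(1.489) ≈ 0.932

Effect size d = 0.38 is small by Cohen's convention (0.2/0.5/0.8).

Threshold: power ≥ 0.80 is conventionally adequate.
Power ≈ 0.93 → the study is adequately powered (power ≥ 0.80).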